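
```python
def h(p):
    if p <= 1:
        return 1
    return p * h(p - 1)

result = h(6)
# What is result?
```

h(6) = 6 * 5 * 4 * 3 * 2 * 1 = 720

Answer: 720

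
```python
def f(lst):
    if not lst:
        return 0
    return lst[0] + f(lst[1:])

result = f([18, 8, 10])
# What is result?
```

18 + 8 + 10 + 0 = 36

Answer: 36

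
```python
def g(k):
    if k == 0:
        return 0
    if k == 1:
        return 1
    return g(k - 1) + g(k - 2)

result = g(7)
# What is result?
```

Build up from base cases: g(0)=0, g(1)=1, g(2)=1, g(3)=2, g(4)=3, g(5)=5, g(6)=8, ..., g(7)=13

Answer: 13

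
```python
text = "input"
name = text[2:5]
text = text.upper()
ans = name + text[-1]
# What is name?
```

Trace:
`text = "input"` → text = 'input'
`name = text[2:5]` → name = 'put'
`text = text.upper()` → text = 'INPUT'
`ans = name + text[-1]` → ans = 'putT'
So name = 'put'

Answer: 'put'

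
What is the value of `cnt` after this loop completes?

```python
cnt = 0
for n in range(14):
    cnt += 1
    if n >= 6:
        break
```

Loop breaks when n reaches 6, cnt is 7
`cnt` takes the values: 0 → 1 → 2 → 3 → 4 → 5 → 6 → 7

Answer: 7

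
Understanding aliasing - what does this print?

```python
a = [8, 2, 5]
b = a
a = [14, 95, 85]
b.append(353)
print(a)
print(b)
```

Key concept: rebinding vs mutation: a is rebound to a new list, b still points at the original.
Step by step:
`a = [8, 2, 5]` → a = [8, 2, 5]
`b = a` → b = [8, 2, 5] (same object as a)
`a = [14, 95, 85]` → a = [14, 95, 85]
`b.append(353)` → b = [8, 2, 5, 353]
`print(a)` → prints [14, 95, 85]
`print(b)` → prints [8, 2, 5, 353]

Answer:
[14, 95, 85]
[8, 2, 5, 353]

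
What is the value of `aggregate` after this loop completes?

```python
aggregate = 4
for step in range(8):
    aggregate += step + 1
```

Start at 4, add 1 to 8 = 40
`aggregate` takes the values: 4 → 5 → 7 → 10 → 14 → 19 → 25 → 32 → 40

Answer: 40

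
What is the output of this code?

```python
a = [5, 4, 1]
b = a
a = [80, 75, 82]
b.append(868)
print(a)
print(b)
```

Key concept: rebinding vs mutation: a is rebound to a new list, b still points at the original.
Step by step:
`a = [5, 4, 1]` → a = [5, 4, 1]
`b = a` → b = [5, 4, 1] (same object as a)
`a = [80, 75, 82]` → a = [80, 75, 82]
`b.append(868)` → b = [5, 4, 1, 868]
`print(a)` → prints [80, 75, 82]
`print(b)` → prints [5, 4, 1, 868]

Answer:
[80, 75, 82]
[5, 4, 1, 868]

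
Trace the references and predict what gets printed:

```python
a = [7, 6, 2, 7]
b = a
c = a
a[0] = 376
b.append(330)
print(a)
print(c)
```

Key concept: multiple aliases.
Step by step:
`a = [7, 6, 2, 7]` → a = [7, 6, 2, 7]
`b = a` → b = [7, 6, 2, 7] (same object as a)
`c = a` → c = [7, 6, 2, 7] (same object as a, b)
`a[0] = 376` → a = [376, 6, 2, 7] (same object as b, c); b = [376, 6, 2, 7] (same object as a, c); c = [376, 6, 2, 7] (same object as a, b)
`b.append(330)` → a = [376, 6, 2, 7, 330] (same object as b, c); b = [376, 6, 2, 7, 330] (same object as a, c); c = [376, 6, 2, 7, 330] (same object as a, b)
`print(a)` → prints [376, 6, 2, 7, 330]
`print(c)` → prints [376, 6, 2, 7, 330]

Answer:
[376, 6, 2, 7, 330]
[376, 6, 2, 7, 330]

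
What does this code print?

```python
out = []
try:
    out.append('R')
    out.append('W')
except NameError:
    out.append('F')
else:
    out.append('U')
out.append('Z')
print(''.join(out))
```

Execution trace: 'R' (try body) → 'W' (try body, no exception) → 'U' (else) → 'Z' (after the try/except). Output: RWUZ

Answer: RWUZ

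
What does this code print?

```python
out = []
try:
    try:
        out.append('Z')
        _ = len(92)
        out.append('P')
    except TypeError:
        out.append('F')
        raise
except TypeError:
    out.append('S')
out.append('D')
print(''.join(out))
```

Execution trace: 'Z' (inner try body) → 'F' (inner except TypeError) → 'S' (outer except TypeError) → 'D' (after the try/except). Output: ZFSD

Answer: ZFSD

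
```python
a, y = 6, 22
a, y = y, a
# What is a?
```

Trace:
`a, y = 6, 22` → a = 6; y = 22
`a, y = y, a` → a = 22; y = 6
So a = 22

Answer: 22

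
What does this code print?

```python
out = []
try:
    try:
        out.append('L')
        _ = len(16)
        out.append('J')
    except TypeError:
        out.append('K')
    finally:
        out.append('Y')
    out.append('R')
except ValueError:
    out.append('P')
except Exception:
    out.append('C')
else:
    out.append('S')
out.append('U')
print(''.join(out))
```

Execution trace: 'L' (inner try body) → 'K' (inner except TypeError) → 'Y' (inner finally) → 'R' (try body, no exception) → 'S' (else) → 'U' (after the try/except). Output: LKYRSU

Answer: LKYRSU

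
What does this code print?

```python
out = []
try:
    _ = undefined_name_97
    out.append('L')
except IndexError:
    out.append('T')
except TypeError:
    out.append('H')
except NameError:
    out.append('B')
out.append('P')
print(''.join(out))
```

Execution trace: 'B' (except NameError) → 'P' (after the try/except). Output: BP

Answer: BP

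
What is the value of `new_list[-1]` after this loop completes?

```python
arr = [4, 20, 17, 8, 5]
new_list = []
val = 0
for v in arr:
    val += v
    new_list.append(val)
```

Cumulative sum ends at 54
`new_list` takes the values: [] → [4] → [4, 24] → [4, 24, 41] → [4, 24, 41, 49] → [4, 24, 41, 49, 54]
So `new_list[-1]` = 54

Answer: 54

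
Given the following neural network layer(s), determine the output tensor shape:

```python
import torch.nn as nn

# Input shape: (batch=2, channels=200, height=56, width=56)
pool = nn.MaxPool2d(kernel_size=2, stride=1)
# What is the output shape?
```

Input: (2, 200, 56, 56) -> Output: (2, 200, 55, 55)

Answer: (2, 200, 55, 55)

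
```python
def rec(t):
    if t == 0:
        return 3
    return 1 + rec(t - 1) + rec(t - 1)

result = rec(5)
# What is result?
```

rec(t) = 1 + 2·rec(t-1), rec(0)=3. Closed form: (3+1)·2^5 - 1 = 127.

Answer: 127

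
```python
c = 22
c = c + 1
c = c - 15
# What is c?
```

Trace:
`c = 22` → c = 22
`c = c + 1` → c = 23
`c = c - 15` → c = 8
So c = 8

Answer: 8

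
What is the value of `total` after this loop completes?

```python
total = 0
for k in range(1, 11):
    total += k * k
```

Sum of squares 1² to 10² = 385
`total` takes the values: 0 → 1 → 5 → 14 → 30 → 55 → 91 → 140 → 204 → 285 → 385

Answer: 385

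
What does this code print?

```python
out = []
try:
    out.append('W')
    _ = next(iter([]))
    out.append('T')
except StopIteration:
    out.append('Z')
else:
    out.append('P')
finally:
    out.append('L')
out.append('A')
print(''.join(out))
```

Execution trace: 'W' (try body) → 'Z' (except StopIteration) → 'L' (finally) → 'A' (after the try/except). Output: WZLA

Answer: WZLA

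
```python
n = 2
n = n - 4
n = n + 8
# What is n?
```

Trace:
`n = 2` → n = 2
`n = n - 4` → n = -2
`n = n + 8` → n = 6
So n = 6

Answer: 6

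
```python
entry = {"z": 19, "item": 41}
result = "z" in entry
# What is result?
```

Trace:
`entry = {"z": 19, "item": 41}` → entry = {'z': 19, 'item': 41}
`result = "z" in entry` → result = True
So result = True

Answer: True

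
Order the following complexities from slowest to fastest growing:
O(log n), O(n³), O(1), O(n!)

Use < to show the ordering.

Ordered by growth rate: O(1) < O(log n) < O(n³) < O(n!)

Answer: O(1) < O(log n) < O(n³) < O(n!)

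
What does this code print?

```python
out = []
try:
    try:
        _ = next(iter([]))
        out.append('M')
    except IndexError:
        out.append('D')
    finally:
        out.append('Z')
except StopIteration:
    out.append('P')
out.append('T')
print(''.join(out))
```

Execution trace: 'Z' (finally) → 'P' (outer except StopIteration) → 'T' (after the try/except). Output: ZPT

Answer: ZPT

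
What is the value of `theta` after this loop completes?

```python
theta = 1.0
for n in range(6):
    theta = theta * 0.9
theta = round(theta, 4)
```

Exponential decay: 1.0 * 0.9^6
`theta` takes the values: 1.0 → 0.9 → 0.81 → 0.729 → 0.6561 → 0.59049 → 0.531441 → 0.5314

Answer: 0.5314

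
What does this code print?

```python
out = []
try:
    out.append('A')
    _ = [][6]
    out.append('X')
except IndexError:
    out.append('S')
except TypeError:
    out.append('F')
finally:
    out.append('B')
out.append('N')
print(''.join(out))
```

Execution trace: 'A' (try body) → 'S' (except IndexError) → 'B' (finally) → 'N' (after the try/except). Output: ASBN

Answer: ASBN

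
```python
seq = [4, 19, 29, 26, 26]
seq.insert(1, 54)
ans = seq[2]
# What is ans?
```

Trace:
`seq = [4, 19, 29, 26, 26]` → seq = [4, 19, 29, 26, 26]
`seq.insert(1, 54)` → seq = [4, 54, 19, 29, 26, 26]
`ans = seq[2]` → ans = 19
So ans = 19

Answer: 19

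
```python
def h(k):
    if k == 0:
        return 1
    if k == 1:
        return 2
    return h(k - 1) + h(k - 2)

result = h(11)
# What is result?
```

Build up from base cases: h(0)=1, h(1)=2, h(2)=3, h(3)=5, h(4)=8, h(5)=13, h(6)=21, ..., h(11)=233

Answer: 233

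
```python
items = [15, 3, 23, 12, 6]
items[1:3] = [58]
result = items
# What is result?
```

Trace:
`items = [15, 3, 23, 12, 6]` → items = [15, 3, 23, 12, 6]
`items[1:3] = [58]` → items = [15, 58, 12, 6]
`result = items` → result = [15, 58, 12, 6]
So result = [15, 58, 12, 6]

Answer: [15, 58, 12, 6]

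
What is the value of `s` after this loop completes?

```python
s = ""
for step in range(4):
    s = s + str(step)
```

Concatenate digits 0 to 3
`s` takes the values: "" → "0" → "01" → "012" → "0123"

Answer: "0123"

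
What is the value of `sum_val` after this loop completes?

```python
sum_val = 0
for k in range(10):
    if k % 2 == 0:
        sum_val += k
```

Sum of even numbers 0 to 9
`sum_val` takes the values: 0 → 2 → 6 → 12 → 20

Answer: 20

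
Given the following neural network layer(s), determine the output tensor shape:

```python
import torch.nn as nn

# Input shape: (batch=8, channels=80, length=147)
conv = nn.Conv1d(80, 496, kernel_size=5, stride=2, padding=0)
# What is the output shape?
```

Input: (8, 80, 147) -> Output: (8, 496, 72)

Answer: (8, 496, 72)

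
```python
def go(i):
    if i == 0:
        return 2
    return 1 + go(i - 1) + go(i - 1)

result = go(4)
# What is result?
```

go(i) = 1 + 2·go(i-1), go(0)=2. Closed form: (2+1)·2^4 - 1 = 47.

Answer: 47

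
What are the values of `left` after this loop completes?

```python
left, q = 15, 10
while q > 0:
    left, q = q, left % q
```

GCD of 15 and 10
`left` takes the values: 15 → 10 → 5

Answer: 5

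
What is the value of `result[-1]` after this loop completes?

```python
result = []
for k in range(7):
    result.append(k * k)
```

Last element of squares 0 to 6
`result` takes the values: [] → [0] → [0, 1] → [0, 1, 4] → [0, 1, 4, 9] → [0, 1, 4, 9, 16] → [0, 1, 4, 9, 16, 25] → [0, 1, 4, 9, 16, 25, 36]
So `result[-1]` = 36

Answer: 36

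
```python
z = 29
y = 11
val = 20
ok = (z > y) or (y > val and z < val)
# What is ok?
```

Trace:
`z = 29` → z = 29
`y = 11` → y = 11
`val = 20` → val = 20
`ok = (z > y) or (y > val and z < val)` → ok = True
So ok = True

Answer: True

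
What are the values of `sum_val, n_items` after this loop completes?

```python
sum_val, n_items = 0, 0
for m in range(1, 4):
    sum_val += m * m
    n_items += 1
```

Sum of squares and count
`sum_val, n_items` takes the values: (0, 0) → (1, 0) → (1, 1) → (5, 1) → (5, 2) → (14, 2) → (14, 3)

Answer: 14, 3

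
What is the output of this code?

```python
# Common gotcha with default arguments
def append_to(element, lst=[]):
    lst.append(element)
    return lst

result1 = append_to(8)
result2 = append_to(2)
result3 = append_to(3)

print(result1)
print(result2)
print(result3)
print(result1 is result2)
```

Key concept: mutable default argument gotcha.
Step by step:
`result1 = append_to(8)` → result1 = [8]
`result2 = append_to(2)` → result1 = [8, 2] (same object as result2); result2 = [8, 2] (same object as result1)
`result3 = append_to(3)` → result1 = [8, 2, 3] (same object as result2, result3); result2 = [8, 2, 3] (same object as result1, result3); result3 = [8, 2, 3] (same object as result1, result2)
`print(result1)` → prints [8, 2, 3]
`print(result2)` → prints [8, 2, 3]
`print(result3)` → prints [8, 2, 3]
`print(result1 is result2)` → prints True

Answer:
[8, 2, 3]
[8, 2, 3]
[8, 2, 3]
True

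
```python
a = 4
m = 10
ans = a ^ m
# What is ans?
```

Trace:
`a = 4` → a = 4
`m = 10` → m = 10
`ans = a ^ m` → ans = 14
So ans = 14

Answer: 14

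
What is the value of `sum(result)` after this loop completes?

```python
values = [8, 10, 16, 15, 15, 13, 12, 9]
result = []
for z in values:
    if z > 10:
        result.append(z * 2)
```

Sum of doubled values > 10
`result` takes the values: [] → [32] → [32, 30] → [32, 30, 30] → [32, 30, 30, 26] → [32, 30, 30, 26, 24]
So `sum(result)` = 142

Answer: 142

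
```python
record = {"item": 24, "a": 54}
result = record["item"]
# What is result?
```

Trace:
`record = {"item": 24, "a": 54}` → record = {'item': 24, 'a': 54}
`result = record["item"]` → result = 24
So result = 24

Answer: 24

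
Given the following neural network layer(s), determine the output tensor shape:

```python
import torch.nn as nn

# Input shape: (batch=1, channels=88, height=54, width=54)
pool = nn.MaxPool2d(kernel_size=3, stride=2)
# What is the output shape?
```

Input: (1, 88, 54, 54) -> Output: (1, 88, 26, 26)

Answer: (1, 88, 26, 26)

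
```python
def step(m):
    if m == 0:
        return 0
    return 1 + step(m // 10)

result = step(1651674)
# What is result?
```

Count of digits of 1651674: 7

Answer: 7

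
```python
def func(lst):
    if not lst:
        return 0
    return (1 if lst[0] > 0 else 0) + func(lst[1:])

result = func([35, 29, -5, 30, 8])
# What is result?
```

Count of positive elements in [35, 29, -5, 30, 8] = 4

Answer: 4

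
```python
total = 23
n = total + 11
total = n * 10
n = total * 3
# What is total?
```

Trace:
`total = 23` → total = 23
`n = total + 11` → n = 34
`total = n * 10` → total = 340
`n = total * 3` → n = 1020
So total = 340

Answer: 340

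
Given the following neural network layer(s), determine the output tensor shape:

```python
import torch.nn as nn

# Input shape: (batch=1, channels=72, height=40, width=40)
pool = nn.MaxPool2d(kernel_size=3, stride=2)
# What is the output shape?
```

Input: (1, 72, 40, 40) -> Output: (1, 72, 19, 19)

Answer: (1, 72, 19, 19)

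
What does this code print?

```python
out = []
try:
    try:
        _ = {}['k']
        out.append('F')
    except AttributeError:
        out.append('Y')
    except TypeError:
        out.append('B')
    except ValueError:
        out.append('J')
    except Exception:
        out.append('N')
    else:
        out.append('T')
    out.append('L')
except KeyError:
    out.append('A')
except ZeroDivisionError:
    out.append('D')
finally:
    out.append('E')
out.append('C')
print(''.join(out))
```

Execution trace: 'N' (inner except Exception) → 'L' (try body, no exception) → 'E' (finally) → 'C' (after the try/except). Output: NLEC

Answer: NLEC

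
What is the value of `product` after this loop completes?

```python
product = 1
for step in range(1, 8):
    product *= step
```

7! = 5040
`product` takes the values: 1 → 2 → 6 → 24 → 120 → 720 → 5040

Answer: 5040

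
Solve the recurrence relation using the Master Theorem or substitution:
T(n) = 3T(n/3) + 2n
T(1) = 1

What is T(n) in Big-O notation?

By Master Theorem: a=3, b=3, f(n)=2n. Since log_3(3) = 1 and f(n) = Θ(n^1), Case 2 applies. T(n) = O(n log n).

Answer: O(n log n)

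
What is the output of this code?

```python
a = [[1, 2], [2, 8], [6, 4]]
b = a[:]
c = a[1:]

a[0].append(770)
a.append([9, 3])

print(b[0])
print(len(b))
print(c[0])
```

Key concept: slice with nested mutation.
Step by step:
`a = [[1, 2], [2, 8], [6, 4]]` → a = [[1, 2], [2, 8], [6, 4]]
`b = a[:]` → b = [[1, 2], [2, 8], [6, 4]]
`c = a[1:]` → c = [[2, 8], [6, 4]]
`a[0].append(770)` → a = [[1, 2, 770], [2, 8], [6, 4]]; b = [[1, 2, 770], [2, 8], [6, 4]]
`a.append([9, 3])` → a = [[1, 2, 770], [2, 8], [6, 4], [9, 3]]
`print(b[0])` → prints [1, 2, 770]
`print(len(b))` → prints 3
`print(c[0])` → prints [2, 8]

Answer:
[1, 2, 770]
3
[2, 8]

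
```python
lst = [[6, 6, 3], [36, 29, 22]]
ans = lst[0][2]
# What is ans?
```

Trace:
`lst = [[6, 6, 3], [36, 29, 22]]` → lst = [[6, 6, 3], [36, 29, 22]]
`ans = lst[0][2]` → ans = 3
So ans = 3

Answer: 3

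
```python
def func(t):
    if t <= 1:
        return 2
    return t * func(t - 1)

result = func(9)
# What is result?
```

func(9) = 9 * 8 * 7 * 6 * 5 * 4 * 3 * 2 * 2 = 725760

Answer: 725760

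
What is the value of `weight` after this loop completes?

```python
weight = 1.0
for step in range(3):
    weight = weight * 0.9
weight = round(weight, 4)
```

Exponential decay: 1.0 * 0.9^3
`weight` takes the values: 1.0 → 0.9 → 0.81 → 0.729

Answer: 0.729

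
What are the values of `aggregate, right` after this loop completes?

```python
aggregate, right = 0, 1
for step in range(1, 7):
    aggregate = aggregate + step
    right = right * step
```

Sum and factorial of 1 to 6
`aggregate, right` takes the values: (0, 1) → (1, 1) → (3, 1) → (3, 2) → (6, 2) → (6, 6) → (10, 6) → (10, 24) → (15, 24) → (15, 120) → (21, 120) → (21, 720)

Answer: 21, 720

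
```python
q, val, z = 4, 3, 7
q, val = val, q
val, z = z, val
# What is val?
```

Trace:
`q, val, z = 4, 3, 7` → q = 4; val = 3; z = 7
`q, val = val, q` → q = 3; val = 4
`val, z = z, val` → val = 7; z = 4
So val = 7

Answer: 7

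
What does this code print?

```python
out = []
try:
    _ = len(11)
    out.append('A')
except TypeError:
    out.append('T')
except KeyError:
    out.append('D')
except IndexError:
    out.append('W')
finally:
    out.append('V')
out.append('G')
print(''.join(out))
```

Execution trace: 'T' (except TypeError) → 'V' (finally) → 'G' (after the try/except). Output: TVG

Answer: TVG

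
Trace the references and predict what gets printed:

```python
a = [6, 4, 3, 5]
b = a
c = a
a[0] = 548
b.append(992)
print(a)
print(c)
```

Key concept: multiple aliases.
Step by step:
`a = [6, 4, 3, 5]` → a = [6, 4, 3, 5]
`b = a` → b = [6, 4, 3, 5] (same object as a)
`c = a` → c = [6, 4, 3, 5] (same object as a, b)
`a[0] = 548` → a = [548, 4, 3, 5] (same object as b, c); b = [548, 4, 3, 5] (same object as a, c); c = [548, 4, 3, 5] (same object as a, b)
`b.append(992)` → a = [548, 4, 3, 5, 992] (same object as b, c); b = [548, 4, 3, 5, 992] (same object as a, c); c = [548, 4, 3, 5, 992] (same object as a, b)
`print(a)` → prints [548, 4, 3, 5, 992]
`print(c)` → prints [548, 4, 3, 5, 992]

Answer:
[548, 4, 3, 5, 992]
[548, 4, 3, 5, 992]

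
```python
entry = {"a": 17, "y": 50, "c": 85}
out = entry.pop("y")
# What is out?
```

Trace:
`entry = {"a": 17, "y": 50, "c": 85}` → entry = {'a': 17, 'y': 50, 'c': 85}
`out = entry.pop("y")` → entry = {'a': 17, 'c': 85}; out = 50
So out = 50

Answer: 50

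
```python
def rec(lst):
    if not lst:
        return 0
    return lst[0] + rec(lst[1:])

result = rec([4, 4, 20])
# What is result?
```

4 + 4 + 20 + 0 = 28

Answer: 28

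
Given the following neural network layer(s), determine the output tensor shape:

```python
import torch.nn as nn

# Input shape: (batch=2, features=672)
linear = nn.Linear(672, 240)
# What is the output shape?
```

Input: (2, 672) -> Output: (2, 240)

Answer: (2, 240)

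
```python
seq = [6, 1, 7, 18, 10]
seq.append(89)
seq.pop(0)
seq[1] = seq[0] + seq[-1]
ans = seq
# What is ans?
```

Trace:
`seq = [6, 1, 7, 18, 10]` → seq = [6, 1, 7, 18, 10]
`seq.append(89)` → seq = [6, 1, 7, 18, 10, 89]
`seq.pop(0)` → seq = [1, 7, 18, 10, 89]
`seq[1] = seq[0] + seq[-1]` → seq = [1, 90, 18, 10, 89]
`ans = seq` → ans = [1, 90, 18, 10, 89]
So ans = [1, 90, 18, 10, 89]

Answer: [1, 90, 18, 10, 89]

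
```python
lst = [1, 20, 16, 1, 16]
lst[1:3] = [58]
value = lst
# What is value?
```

Trace:
`lst = [1, 20, 16, 1, 16]` → lst = [1, 20, 16, 1, 16]
`lst[1:3] = [58]` → lst = [1, 58, 1, 16]
`value = lst` → value = [1, 58, 1, 16]
So value = [1, 58, 1, 16]

Answer: [1, 58, 1, 16]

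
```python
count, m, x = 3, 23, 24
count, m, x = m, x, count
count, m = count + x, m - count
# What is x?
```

Trace:
`count, m, x = 3, 23, 24` → count = 3; m = 23; x = 24
`count, m, x = m, x, count` → count = 23; m = 24; x = 3
`count, m = count + x, m - count` → count = 26; m = 1
So x = 3

Answer: 3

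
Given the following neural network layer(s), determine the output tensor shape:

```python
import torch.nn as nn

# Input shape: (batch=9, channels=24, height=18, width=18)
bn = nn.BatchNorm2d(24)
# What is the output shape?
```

Input: (9, 24, 18, 18) -> Output: (9, 24, 18, 18)

Answer: (9, 24, 18, 18)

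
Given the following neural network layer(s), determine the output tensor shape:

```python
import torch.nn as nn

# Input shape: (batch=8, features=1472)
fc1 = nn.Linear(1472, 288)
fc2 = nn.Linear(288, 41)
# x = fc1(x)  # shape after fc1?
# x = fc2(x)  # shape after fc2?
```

Input: (8, 1472) -> after fc1: (8, 288) -> Output: (8, 41)

Answer: (8, 41)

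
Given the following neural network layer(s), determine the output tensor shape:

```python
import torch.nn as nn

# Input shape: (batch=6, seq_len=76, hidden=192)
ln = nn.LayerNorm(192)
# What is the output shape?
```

Input: (6, 76, 192) -> Output: (6, 76, 192)

Answer: (6, 76, 192)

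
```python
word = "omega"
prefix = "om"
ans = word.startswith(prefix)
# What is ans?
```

Trace:
`word = "omega"` → word = 'omega'
`prefix = "om"` → prefix = 'om'
`ans = word.startswith(prefix)` → ans = True
So ans = True

Answer: True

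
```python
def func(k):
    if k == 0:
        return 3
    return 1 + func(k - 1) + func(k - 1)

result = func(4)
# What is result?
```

func(k) = 1 + 2·func(k-1), func(0)=3. Closed form: (3+1)·2^4 - 1 = 63.

Answer: 63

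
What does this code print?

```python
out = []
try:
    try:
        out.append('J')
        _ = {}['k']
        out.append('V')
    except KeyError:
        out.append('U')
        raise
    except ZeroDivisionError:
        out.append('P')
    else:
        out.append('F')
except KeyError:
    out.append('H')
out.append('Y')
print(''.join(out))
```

Execution trace: 'J' (inner try body) → 'U' (inner except KeyError) → 'H' (outer except KeyError) → 'Y' (after the try/except). Output: JUHY

Answer: JUHY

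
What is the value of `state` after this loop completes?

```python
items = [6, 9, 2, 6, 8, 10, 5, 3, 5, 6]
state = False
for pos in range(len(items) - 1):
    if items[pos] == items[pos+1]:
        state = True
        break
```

Check consecutive duplicates in [6, 9, 2, 6, 8, 10, 5, 3, 5, 6]
`state` takes the values: False

Answer: False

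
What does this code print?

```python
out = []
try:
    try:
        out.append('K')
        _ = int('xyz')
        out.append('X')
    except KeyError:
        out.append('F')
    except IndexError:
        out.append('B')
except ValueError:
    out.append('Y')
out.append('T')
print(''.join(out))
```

Execution trace: 'K' (inner try body) → 'Y' (outer except ValueError) → 'T' (after the try/except). Output: KYT

Answer: KYT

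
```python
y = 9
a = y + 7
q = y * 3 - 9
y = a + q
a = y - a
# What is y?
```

Trace:
`y = 9` → y = 9
`a = y + 7` → a = 16
`q = y * 3 - 9` → q = 18
`y = a + q` → y = 34
`a = y - a` → a = 18
So y = 34

Answer: 34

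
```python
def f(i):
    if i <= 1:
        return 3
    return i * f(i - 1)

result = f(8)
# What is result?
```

f(8) = 8 * 7 * 6 * 5 * 4 * 3 * 2 * 3 = 120960

Answer: 120960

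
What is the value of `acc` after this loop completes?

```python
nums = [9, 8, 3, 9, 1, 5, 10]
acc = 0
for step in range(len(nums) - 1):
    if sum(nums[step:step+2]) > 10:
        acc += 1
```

Count windows with sum > 10
`acc` takes the values: 0 → 1 → 2 → 3 → 4

Answer: 4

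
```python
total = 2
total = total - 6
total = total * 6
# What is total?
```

Trace:
`total = 2` → total = 2
`total = total - 6` → total = -4
`total = total * 6` → total = -24
So total = -24

Answer: -24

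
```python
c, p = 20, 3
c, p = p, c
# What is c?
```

Trace:
`c, p = 20, 3` → c = 20; p = 3
`c, p = p, c` → c = 3; p = 20
So c = 3

Answer: 3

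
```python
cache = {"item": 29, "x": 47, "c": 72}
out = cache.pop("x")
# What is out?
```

Trace:
`cache = {"item": 29, "x": 47, "c": 72}` → cache = {'item': 29, 'x': 47, 'c': 72}
`out = cache.pop("x")` → cache = {'item': 29, 'c': 72}; out = 47
So out = 47

Answer: 47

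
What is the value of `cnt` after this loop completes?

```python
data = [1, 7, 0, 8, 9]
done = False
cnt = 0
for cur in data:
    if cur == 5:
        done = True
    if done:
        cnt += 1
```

Count elements after first 5 in [1, 7, 0, 8, 9]
`cnt` takes the values: 0

Answer: 0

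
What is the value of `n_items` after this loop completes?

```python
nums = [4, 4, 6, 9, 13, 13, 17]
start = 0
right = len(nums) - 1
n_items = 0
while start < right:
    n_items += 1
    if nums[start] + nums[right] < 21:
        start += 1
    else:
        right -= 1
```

Steps to find pair summing to 21
`n_items` takes the values: 0 → 1 → 2 → 3 → 4 → 5 → 6

Answer: 6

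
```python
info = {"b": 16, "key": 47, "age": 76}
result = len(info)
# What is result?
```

Trace:
`info = {"b": 16, "key": 47, "age": 76}` → info = {'b': 16, 'key': 47, 'age': 76}
`result = len(info)` → result = 3
So result = 3

Answer: 3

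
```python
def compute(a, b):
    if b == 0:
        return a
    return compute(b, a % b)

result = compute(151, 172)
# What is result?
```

compute(151, 172) -> compute(172, 151) -> compute(151, 21) -> compute(21, 4) -> compute(4, 1) -> compute(1, 0) -> 1

Answer: 1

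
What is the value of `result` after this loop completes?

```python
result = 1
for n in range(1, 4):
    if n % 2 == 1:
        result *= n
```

Product of odd numbers 1 to 3
`result` takes the values: 1 → 3

Answer: 3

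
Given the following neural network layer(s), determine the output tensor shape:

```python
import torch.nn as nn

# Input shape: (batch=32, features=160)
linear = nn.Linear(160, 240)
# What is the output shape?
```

Input: (32, 160) -> Output: (32, 240)

Answer: (32, 240)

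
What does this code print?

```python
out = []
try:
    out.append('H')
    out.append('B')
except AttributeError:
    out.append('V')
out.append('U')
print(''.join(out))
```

Execution trace: 'H' (try body) → 'B' (try body, no exception) → 'U' (after the try/except). Output: HBU

Answer: HBU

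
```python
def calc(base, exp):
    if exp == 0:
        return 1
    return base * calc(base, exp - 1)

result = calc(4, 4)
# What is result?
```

calc(4, 4) = 4 * 4 * 4 * 4 = 256

Answer: 256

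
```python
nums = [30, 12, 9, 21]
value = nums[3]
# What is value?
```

Trace:
`nums = [30, 12, 9, 21]` → nums = [30, 12, 9, 21]
`value = nums[3]` → value = 21
So value = 21

Answer: 21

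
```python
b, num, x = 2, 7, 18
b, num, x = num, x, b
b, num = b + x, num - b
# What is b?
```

Trace:
`b, num, x = 2, 7, 18` → b = 2; num = 7; x = 18
`b, num, x = num, x, b` → b = 7; num = 18; x = 2
`b, num = b + x, num - b` → b = 9; num = 11
So b = 9

Answer: 9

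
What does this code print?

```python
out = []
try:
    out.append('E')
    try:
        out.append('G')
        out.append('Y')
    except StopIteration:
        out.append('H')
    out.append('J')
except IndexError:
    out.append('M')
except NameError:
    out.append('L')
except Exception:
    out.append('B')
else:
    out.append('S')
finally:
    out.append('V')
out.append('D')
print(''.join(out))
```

Execution trace: 'E' (try body) → 'G' (inner try body) → 'Y' (inner try body, no exception) → 'J' (try body, no exception) → 'S' (else) → 'V' (finally) → 'D' (after the try/except). Output: EGYJSVD

Answer: EGYJSVD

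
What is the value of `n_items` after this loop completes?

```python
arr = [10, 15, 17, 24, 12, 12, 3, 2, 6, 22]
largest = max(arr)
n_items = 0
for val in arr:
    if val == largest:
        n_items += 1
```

Count of max value 24 in [10, 15, 17, 24, 12, 12, 3, 2, 6, 22]
`n_items` takes the values: 0 → 1

Answer: 1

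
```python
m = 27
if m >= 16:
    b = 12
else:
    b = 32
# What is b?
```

Trace:
`m = 27` → m = 27
`if m >= 16: ...` → m >= 16 is True → b = 12
So b = 12

Answer: 12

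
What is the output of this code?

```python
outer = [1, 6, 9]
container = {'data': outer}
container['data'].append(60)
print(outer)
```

Key concept: dict holds reference to list.
Step by step:
`outer = [1, 6, 9]` → outer = [1, 6, 9]
`container = {'data': outer}` → container = {'data': [1, 6, 9]}
`container['data'].append(60)` → outer = [1, 6, 9, 60]; container = {'data': [1, 6, 9, 60]}
`print(outer)` → prints [1, 6, 9, 60]

Answer: [1, 6, 9, 60]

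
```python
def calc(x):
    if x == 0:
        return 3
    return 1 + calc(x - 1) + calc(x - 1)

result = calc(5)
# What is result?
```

calc(x) = 1 + 2·calc(x-1), calc(0)=3. Closed form: (3+1)·2^5 - 1 = 127.

Answer: 127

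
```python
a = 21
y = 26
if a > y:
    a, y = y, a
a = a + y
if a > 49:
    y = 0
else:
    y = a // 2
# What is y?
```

Trace:
`a = 21` → a = 21
`y = 26` → y = 26
`if a > y: ...` → a > y is False → no variable changes
`a = a + y` → a = 47
`if a > 49: ...` → a > 49 is False, take else branch → y = 23
So y = 23

Answer: 23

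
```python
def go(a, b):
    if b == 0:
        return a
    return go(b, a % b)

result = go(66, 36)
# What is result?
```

go(66, 36) -> go(36, 30) -> go(30, 6) -> go(6, 0) -> 6

Answer: 6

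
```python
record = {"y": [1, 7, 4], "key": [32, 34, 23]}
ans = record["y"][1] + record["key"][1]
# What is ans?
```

Trace:
`record = {"y": [1, 7, 4], "key": [32, 34, 23]}` → record = {'y': [1, 7, 4], 'key': [32, 34, 23]}
`ans = record["y"][1] + record["key"][1]` → ans = 41
So ans = 41

Answer: 41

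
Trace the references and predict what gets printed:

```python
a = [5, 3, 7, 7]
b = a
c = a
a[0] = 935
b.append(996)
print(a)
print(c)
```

Key concept: multiple aliases.
Step by step:
`a = [5, 3, 7, 7]` → a = [5, 3, 7, 7]
`b = a` → b = [5, 3, 7, 7] (same object as a)
`c = a` → c = [5, 3, 7, 7] (same object as a, b)
`a[0] = 935` → a = [935, 3, 7, 7] (same object as b, c); b = [935, 3, 7, 7] (same object as a, c); c = [935, 3, 7, 7] (same object as a, b)
`b.append(996)` → a = [935, 3, 7, 7, 996] (same object as b, c); b = [935, 3, 7, 7, 996] (same object as a, c); c = [935, 3, 7, 7, 996] (same object as a, b)
`print(a)` → prints [935, 3, 7, 7, 996]
`print(c)` → prints [935, 3, 7, 7, 996]

Answer:
[935, 3, 7, 7, 996]
[935, 3, 7, 7, 996]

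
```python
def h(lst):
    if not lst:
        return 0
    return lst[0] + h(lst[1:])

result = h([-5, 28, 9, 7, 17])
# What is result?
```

(-5) + 28 + 9 + 7 + 17 + 0 = 56

Answer: 56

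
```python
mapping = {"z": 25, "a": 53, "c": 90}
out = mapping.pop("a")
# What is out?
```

Trace:
`mapping = {"z": 25, "a": 53, "c": 90}` → mapping = {'z': 25, 'a': 53, 'c': 90}
`out = mapping.pop("a")` → mapping = {'z': 25, 'c': 90}; out = 53
So out = 53

Answer: 53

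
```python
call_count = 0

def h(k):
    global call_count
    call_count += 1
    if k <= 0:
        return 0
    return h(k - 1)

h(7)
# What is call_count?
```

Linear recursion stepping by 1: 8 calls from k=7 down to ≤0.

Answer: 8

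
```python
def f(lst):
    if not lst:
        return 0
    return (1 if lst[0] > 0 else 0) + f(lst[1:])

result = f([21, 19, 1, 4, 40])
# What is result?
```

Count of positive elements in [21, 19, 1, 4, 40] = 5

Answer: 5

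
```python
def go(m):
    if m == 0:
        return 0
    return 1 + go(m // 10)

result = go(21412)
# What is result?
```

Count of digits of 21412: 5

Answer: 5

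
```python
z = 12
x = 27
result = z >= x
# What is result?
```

Trace:
`z = 12` → z = 12
`x = 27` → x = 27
`result = z >= x` → result = False
So result = False

Answer: False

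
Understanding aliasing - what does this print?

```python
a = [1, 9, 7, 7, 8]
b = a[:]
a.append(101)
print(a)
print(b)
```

Key concept: slice [:] creates copy.
Step by step:
`a = [1, 9, 7, 7, 8]` → a = [1, 9, 7, 7, 8]
`b = a[:]` → b = [1, 9, 7, 7, 8]
`a.append(101)` → a = [1, 9, 7, 7, 8, 101]
`print(a)` → prints [1, 9, 7, 7, 8, 101]
`print(b)` → prints [1, 9, 7, 7, 8]

Answer:
[1, 9, 7, 7, 8, 101]
[1, 9, 7, 7, 8]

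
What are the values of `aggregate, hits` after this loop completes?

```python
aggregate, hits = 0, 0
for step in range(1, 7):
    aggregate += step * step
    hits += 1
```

Sum of squares and count
`aggregate, hits` takes the values: (0, 0) → (1, 0) → (1, 1) → (5, 1) → (5, 2) → (14, 2) → (14, 3) → (30, 3) → (30, 4) → (55, 4) → (55, 5) → (91, 5) → (91, 6)

Answer: 91, 6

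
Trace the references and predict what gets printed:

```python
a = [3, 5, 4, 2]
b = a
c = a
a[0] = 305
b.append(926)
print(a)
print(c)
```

Key concept: multiple aliases.
Step by step:
`a = [3, 5, 4, 2]` → a = [3, 5, 4, 2]
`b = a` → b = [3, 5, 4, 2] (same object as a)
`c = a` → c = [3, 5, 4, 2] (same object as a, b)
`a[0] = 305` → a = [305, 5, 4, 2] (same object as b, c); b = [305, 5, 4, 2] (same object as a, c); c = [305, 5, 4, 2] (same object as a, b)
`b.append(926)` → a = [305, 5, 4, 2, 926] (same object as b, c); b = [305, 5, 4, 2, 926] (same object as a, c); c = [305, 5, 4, 2, 926] (same object as a, b)
`print(a)` → prints [305, 5, 4, 2, 926]
`print(c)` → prints [305, 5, 4, 2, 926]

Answer:
[305, 5, 4, 2, 926]
[305, 5, 4, 2, 926]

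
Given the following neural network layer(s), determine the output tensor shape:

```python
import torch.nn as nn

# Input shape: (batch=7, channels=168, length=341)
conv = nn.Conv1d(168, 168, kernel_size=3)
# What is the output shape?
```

Input: (7, 168, 341) -> Output: (7, 168, 339)

Answer: (7, 168, 339)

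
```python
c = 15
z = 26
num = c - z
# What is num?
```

Trace:
`c = 15` → c = 15
`z = 26` → z = 26
`num = c - z` → num = -11
So num = -11

Answer: -11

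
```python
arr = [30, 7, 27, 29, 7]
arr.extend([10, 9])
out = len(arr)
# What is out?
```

Trace:
`arr = [30, 7, 27, 29, 7]` → arr = [30, 7, 27, 29, 7]
`arr.extend([10, 9])` → arr = [30, 7, 27, 29, 7, 10, 9]
`out = len(arr)` → out = 7
So out = 7

Answer: 7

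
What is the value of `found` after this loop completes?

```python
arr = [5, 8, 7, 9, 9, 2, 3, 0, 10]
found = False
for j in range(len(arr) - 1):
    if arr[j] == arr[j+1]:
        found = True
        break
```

Check consecutive duplicates in [5, 8, 7, 9, 9, 2, 3, 0, 10]
`found` takes the values: False → True

Answer: True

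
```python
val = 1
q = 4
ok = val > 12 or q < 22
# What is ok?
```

Trace:
`val = 1` → val = 1
`q = 4` → q = 4
`ok = val > 12 or q < 22` → ok = True
So ok = True

Answer: True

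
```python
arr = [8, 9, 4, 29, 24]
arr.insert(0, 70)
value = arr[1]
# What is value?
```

Trace:
`arr = [8, 9, 4, 29, 24]` → arr = [8, 9, 4, 29, 24]
`arr.insert(0, 70)` → arr = [70, 8, 9, 4, 29, 24]
`value = arr[1]` → value = 8
So value = 8

Answer: 8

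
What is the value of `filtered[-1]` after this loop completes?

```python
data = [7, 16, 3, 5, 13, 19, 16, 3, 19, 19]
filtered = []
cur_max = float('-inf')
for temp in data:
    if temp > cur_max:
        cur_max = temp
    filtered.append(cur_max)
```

Running max ends at 19
`filtered` takes the values: [] → [7] → [7, 16] → [7, 16, 16] → [7, 16, 16, 16] → [7, 16, 16, 16, 16] → [7, 16, 16, 16, 16, 19] → [7, 16, 16, 16, 16, 19, 19] → [7, 16, 16, 16, 16, 19, 19, 19] → [7, 16, 16, 16, 16, 19, 19, 19, 19] → [7, 16, 16, 16, 16, 19, 19, 19, 19, 19]
So `filtered[-1]` = 19

Answer: 19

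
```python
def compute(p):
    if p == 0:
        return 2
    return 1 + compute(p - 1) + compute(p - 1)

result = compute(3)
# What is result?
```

compute(p) = 1 + 2·compute(p-1), compute(0)=2. Closed form: (2+1)·2^3 - 1 = 23.

Answer: 23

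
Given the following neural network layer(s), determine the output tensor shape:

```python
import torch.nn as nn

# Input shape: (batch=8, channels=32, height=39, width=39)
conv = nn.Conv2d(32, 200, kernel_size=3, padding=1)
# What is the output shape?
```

Input: (8, 32, 39, 39) -> Output: (8, 200, 39, 39)

Answer: (8, 200, 39, 39)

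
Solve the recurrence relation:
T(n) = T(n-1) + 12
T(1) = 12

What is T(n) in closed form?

Unrolling: T(n) = T(1) + 12·(n-1) = 12 + 12(n-1) = 12n.

Answer: T(n) = 12n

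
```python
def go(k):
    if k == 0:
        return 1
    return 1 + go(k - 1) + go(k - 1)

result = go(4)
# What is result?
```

go(k) = 1 + 2·go(k-1), go(0)=1. Closed form: (1+1)·2^4 - 1 = 31.

Answer: 31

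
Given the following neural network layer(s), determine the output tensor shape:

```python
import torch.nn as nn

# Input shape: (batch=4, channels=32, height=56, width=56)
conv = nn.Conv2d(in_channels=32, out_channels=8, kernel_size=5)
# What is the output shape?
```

Input: (4, 32, 56, 56) -> Output: (4, 8, 52, 52)

Answer: (4, 8, 52, 52)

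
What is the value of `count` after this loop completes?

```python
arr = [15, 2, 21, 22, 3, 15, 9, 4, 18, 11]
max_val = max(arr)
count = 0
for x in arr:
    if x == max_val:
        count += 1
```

Count of max value 22 in [15, 2, 21, 22, 3, 15, 9, 4, 18, 11]
`count` takes the values: 0 → 1

Answer: 1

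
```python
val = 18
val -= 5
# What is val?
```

Trace:
`val = 18` → val = 18
`val -= 5` → val = 13
So val = 13

Answer: 13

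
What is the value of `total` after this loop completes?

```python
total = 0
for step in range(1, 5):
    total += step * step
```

Sum of squares 1² to 4² = 30
`total` takes the values: 0 → 1 → 5 → 14 → 30

Answer: 30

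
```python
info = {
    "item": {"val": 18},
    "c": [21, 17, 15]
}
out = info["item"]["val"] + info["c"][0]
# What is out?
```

Trace:
`info = { ...` → info = {'item': {'val': 18}, 'c': [21, 17, 15]}
`out = info["item"]["val"] + info["c"][0]` → out = 39
So out = 39

Answer: 39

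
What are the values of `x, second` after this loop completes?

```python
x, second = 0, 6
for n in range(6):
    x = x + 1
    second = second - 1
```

x goes 0→6, second goes 6→0
`x, second` takes the values: (0, 6) → (1, 6) → (1, 5) → (2, 5) → (2, 4) → (3, 4) → (3, 3) → (4, 3) → (4, 2) → (5, 2) → (5, 1) → (6, 1) → (6, 0)

Answer: 6, 0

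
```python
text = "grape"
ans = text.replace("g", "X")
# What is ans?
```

Trace:
`text = "grape"` → text = 'grape'
`ans = text.replace("g", "X")` → ans = 'Xrape'
So ans = 'Xrape'

Answer: 'Xrape'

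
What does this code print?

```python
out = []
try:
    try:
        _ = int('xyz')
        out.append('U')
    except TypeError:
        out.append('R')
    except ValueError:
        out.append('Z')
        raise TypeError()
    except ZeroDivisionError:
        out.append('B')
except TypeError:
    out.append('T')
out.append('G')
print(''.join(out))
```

Execution trace: 'Z' (inner except ValueError) → 'T' (outer except TypeError) → 'G' (after the try/except). Output: ZTG

Answer: ZTG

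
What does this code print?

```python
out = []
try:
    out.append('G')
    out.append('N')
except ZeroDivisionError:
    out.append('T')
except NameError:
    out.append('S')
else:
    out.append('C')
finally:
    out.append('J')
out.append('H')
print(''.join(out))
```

Execution trace: 'G' (try body) → 'N' (try body, no exception) → 'C' (else) → 'J' (finally) → 'H' (after the try/except). Output: GNCJH

Answer: GNCJH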